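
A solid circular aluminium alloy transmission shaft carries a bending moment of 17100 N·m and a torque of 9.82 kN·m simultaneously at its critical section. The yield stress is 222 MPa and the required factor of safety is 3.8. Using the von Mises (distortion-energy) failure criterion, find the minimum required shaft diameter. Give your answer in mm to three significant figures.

d = 149 mm

σ_allow = σ_y/n = 222/3.8 = 58.42 MPa.
For a solid shaft σ_b = 32M/(πd³) and τ = 16T/(πd³), so the von Mises stress is σ' = (16/πd³)·√(4M²+3T²).
√(4M²+3T²) = √(4×(1.710×10^7)² + 3×(9.820×10^6)²) = 3.820×10^7 N·mm.
d³ = 16×3.820×10^7/(π×58.42) = 3.330×10^6 mm³.
d = 149.3 mm.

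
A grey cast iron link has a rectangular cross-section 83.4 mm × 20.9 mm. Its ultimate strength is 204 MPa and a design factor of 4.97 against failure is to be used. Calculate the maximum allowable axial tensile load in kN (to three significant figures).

σ_allow = 204/4.97 = 41.05 MPa.
A = 83.4×20.9 = 1743 mm².
F_allow = σ_allow × A = 41.05×1743 = 71550 N.

F_allow = 71.5 kN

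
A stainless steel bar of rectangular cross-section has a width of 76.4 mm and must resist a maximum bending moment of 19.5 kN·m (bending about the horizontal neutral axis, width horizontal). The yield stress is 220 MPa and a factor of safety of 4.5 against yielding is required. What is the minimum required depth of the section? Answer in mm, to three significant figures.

h = 177 mm

σ_allow = 220/4.5 = 48.89 MPa.
For a rectangular section σ = 6M/(bh²), so h² = 6M/(b σ_allow) = 6×1.9500×10^7/(76.4×48.89) = 31320 mm².
h = 177.0 mm.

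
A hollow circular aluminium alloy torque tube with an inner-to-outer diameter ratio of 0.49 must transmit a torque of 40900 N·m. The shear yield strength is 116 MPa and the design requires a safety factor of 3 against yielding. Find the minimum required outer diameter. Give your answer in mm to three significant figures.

d_o = 179 mm

τ_allow = 116/3 = 38.67 MPa.
For a hollow shaft τ = 16T/[πd_o³(1−k⁴)] with k = 0.49, so 1−k⁴ = 0.9424.
d_o³ = 16T/[π τ_allow (1−k⁴)] = 16×4.0900×10^7/(π×38.67×0.9424) = 5.717×10^6 mm³.
d_o = 178.8 mm.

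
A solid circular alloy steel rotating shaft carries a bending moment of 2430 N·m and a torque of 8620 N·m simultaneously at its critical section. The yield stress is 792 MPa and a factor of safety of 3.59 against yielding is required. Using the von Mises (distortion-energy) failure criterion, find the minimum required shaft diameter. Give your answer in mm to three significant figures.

d = 71.3 mm

σ_allow = σ_y/n = 792/3.59 = 220.6 MPa.
For a solid shaft σ_b = 32M/(πd³) and τ = 16T/(πd³), so the von Mises stress is σ' = (16/πd³)·√(4M²+3T²).
√(4M²+3T²) = √(4×(2.430×10^6)² + 3×(8.620×10^6)²) = 1.570×10^7 N·mm.
d³ = 16×1.570×10^7/(π×220.6) = 362500 mm³.
d = 71.30 mm.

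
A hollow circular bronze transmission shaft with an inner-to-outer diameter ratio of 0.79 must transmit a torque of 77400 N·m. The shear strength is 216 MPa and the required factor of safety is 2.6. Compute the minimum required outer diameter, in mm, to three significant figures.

τ_allow = 216/2.6 = 83.08 MPa.
For a hollow shaft τ = 16T/[πd_o³(1−k⁴)] with k = 0.79, so 1−k⁴ = 0.6105.
d_o³ = 16T/[π τ_allow (1−k⁴)] = 16×7.7400×10^7/(π×83.08×0.6105) = 7.772×10^6 mm³.
d_o = 198.1 mm.

d_o = 198 mm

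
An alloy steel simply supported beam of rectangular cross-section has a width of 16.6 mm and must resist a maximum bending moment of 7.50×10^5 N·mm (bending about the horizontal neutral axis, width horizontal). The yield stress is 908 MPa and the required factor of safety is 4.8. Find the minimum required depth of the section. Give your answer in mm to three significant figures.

h = 37.9 mm

σ_allow = 908/4.8 = 189.2 MPa.
For a rectangular section σ = 6M/(bh²), so h² = 6M/(b σ_allow) = 6×750000/(16.6×189.2) = 1433 mm².
h = 37.86 mm.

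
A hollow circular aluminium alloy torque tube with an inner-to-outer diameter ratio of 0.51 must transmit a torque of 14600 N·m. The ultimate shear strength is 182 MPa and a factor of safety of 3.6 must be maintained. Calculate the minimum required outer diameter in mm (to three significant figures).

τ_allow = 182/3.6 = 50.56 MPa.
For a hollow shaft τ = 16T/[πd_o³(1−k⁴)] with k = 0.51, so 1−k⁴ = 0.9323.
d_o³ = 16T/[π τ_allow (1−k⁴)] = 16×1.4600×10^7/(π×50.56×0.9323) = 1.578×10^6 mm³.
d_o = 116.4 mm.

d_o = 116 mm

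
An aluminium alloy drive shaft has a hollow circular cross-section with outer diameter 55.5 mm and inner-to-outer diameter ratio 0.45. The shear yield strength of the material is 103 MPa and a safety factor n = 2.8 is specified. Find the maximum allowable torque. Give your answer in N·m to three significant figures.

τ_allow = 103/2.8 = 36.79 MPa.
For a hollow shaft T_allow = τ_allow·πd_o³(1−k⁴)/16 with 1−k⁴ = 0.9590, so πd_o³(1−k⁴)/16 = 32190 mm³.
T_allow = 36.79×32190 = 1.184×10^6 N·mm = 1184 N·m.

T_allow = 1180 N·m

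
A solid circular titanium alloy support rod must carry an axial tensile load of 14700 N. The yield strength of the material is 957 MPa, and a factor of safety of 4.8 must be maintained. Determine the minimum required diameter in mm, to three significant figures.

d = 9.69 mm

Allowable stress σ_allow = 957/4.8 = 199.4 MPa.
Required area A = F/σ_allow = 14700/199.4 = 73.73 mm².
A = πd²/4 → d = √(4A/π) = 9.689 mm.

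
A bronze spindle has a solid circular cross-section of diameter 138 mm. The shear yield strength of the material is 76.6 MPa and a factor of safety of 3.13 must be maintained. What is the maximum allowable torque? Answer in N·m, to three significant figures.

T_allow = 12600 N·m

τ_allow = 76.6/3.13 = 24.47 MPa.
For a solid shaft T_allow = τ_allow·πd³/16; πd³/16 = π×138³/16 = 516000 mm³.
T_allow = 24.47×516000 = 1.263×10^7 N·mm = 12630 N·m.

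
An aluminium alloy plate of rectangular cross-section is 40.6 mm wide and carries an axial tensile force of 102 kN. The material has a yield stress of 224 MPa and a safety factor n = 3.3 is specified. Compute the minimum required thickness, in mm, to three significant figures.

t = 37.0 mm

σ_allow = 224/3.3 = 67.88 MPa.
Required area A = F/σ_allow = 102000/67.88 = 1503 mm².
t = A/w = 1503/40.6 = 37.01 mm.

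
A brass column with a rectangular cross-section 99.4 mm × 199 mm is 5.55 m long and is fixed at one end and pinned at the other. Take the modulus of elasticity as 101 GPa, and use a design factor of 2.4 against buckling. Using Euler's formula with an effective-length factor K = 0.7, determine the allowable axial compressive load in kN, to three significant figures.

Buckling occurs about the weak axis: I_min = h·b³/12 = 199×99.4³/12 = 1.629×10^7 mm⁴ (b = 99.4 mm is the smaller dimension).
Effective length L_e = KL = 0.7×5.55 m = 3885 mm.
Euler critical load P_cr = π²EI/L_e² = π²×101000×1.629×10^7/3885² = 1.076×10^6 N.
P_allow = P_cr/n = 1.076×10^6/2.4 = 448200 N.

P_allow = 448 kN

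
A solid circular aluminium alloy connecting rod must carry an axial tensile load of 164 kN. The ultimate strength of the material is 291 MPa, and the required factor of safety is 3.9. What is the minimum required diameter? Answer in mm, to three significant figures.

Allowable stress σ_allow = 291/3.9 = 74.62 MPa.
Required area A = F/σ_allow = 164000/74.62 = 2198 mm².
A = πd²/4 → d = √(4A/π) = 52.90 mm.

d = 52.9 mm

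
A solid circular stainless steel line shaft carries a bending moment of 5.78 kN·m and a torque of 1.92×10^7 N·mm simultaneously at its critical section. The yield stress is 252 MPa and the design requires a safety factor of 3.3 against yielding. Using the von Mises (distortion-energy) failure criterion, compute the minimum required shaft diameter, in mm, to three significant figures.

d = 133 mm

σ_allow = σ_y/n = 252/3.3 = 76.36 MPa.
For a solid shaft σ_b = 32M/(πd³) and τ = 16T/(πd³), so the von Mises stress is σ' = (16/πd³)·√(4M²+3T²).
√(4M²+3T²) = √(4×(5.780×10^6)² + 3×(1.920×10^7)²) = 3.521×10^7 N·mm.
d³ = 16×3.521×10^7/(π×76.36) = 2.348×10^6 mm³.
d = 132.9 mm.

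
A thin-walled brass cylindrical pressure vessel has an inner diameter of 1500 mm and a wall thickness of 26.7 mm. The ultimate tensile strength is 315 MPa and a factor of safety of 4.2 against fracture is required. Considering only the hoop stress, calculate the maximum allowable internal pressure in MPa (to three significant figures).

p_allow = 2.67 MPa

σ_allow = 315/4.2 = 75.00 MPa.
σ_h = pD/(2t) → p_allow = 2σ_allow t/D = 2×75.00×26.7/1500 = 2.670 MPa.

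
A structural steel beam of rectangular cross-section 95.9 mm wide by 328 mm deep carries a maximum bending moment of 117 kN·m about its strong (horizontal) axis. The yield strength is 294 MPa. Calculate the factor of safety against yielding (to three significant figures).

Section modulus S = bh²/6 = 95.9×328²/6 = 1.720×10^6 mm³.
σ = M/S = 1.1700×10^8/1.720×10^6 = 68.04 MPa.
n = 294/68.04 = 4.321.

n = 4.32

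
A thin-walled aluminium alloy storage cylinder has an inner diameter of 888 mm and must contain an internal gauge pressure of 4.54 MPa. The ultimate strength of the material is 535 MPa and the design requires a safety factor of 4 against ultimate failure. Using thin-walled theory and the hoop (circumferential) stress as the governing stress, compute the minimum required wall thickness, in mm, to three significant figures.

t = 15.1 mm

σ_allow = 535/4 = 133.8 MPa.
Hoop stress σ_h = pD/(2t), so t = pD/(2σ_allow) = 4.54×888/(2×133.8) = 15.07 mm.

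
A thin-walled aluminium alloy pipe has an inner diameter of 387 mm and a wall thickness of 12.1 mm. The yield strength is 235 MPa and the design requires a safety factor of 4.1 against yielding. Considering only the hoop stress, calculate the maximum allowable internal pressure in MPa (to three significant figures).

p_allow = 3.58 MPa

σ_allow = 235/4.1 = 57.32 MPa.
σ_h = pD/(2t) → p_allow = 2σ_allow t/D = 2×57.32×12.1/387 = 3.584 MPa.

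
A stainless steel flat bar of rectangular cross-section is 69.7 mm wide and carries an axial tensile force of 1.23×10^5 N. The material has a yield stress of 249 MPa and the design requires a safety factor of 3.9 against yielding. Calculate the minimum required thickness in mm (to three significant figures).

σ_allow = 249/3.9 = 63.85 MPa.
Required area A = F/σ_allow = 123000/63.85 = 1927 mm².
t = A/w = 1927/69.7 = 27.64 mm.

t = 27.6 mm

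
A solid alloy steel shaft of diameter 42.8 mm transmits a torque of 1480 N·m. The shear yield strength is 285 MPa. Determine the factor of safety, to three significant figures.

τ = 16T/(πd³) = 16×1480000/(π×42.8³) = 96.14 MPa.
n = τ_limit/τ = 285/96.14 = 2.964.

n = 2.96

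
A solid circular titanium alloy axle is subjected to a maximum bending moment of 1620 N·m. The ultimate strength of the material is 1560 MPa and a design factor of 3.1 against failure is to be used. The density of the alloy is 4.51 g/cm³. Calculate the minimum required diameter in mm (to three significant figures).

d = 32.0 mm

σ_allow = 1560/3.1 = 503.2 MPa.
For a solid circular section σ = 32M/(πd³), so d³ = 32M/(π σ_allow) = 32×1620000/(π×503.2) = 32790 mm³.
d = 32.01 mm.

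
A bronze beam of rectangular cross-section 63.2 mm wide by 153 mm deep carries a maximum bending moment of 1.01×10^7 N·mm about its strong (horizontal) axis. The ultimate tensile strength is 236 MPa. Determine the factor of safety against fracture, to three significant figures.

n = 5.76

Section modulus S = bh²/6 = 63.2×153²/6 = 246600 mm³.
σ = M/S = 1.0100×10^7/246600 = 40.96 MPa.
n = 236/40.96 = 5.762.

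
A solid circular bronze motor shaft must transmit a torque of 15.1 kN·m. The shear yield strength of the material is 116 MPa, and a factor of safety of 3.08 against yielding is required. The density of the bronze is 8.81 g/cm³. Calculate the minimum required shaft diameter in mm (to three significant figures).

Allowable shear stress τ_allow = 116/3.08 = 37.66 MPa.
For a solid shaft τ = 16T/(πd³), so d³ = 16T/(π τ_allow) = 16×1.5100×10^7/(π×37.66) = 2.042×10^6 mm³.
d = (2.042×10^6)^(1/3) = 126.9 mm.

d = 127 mm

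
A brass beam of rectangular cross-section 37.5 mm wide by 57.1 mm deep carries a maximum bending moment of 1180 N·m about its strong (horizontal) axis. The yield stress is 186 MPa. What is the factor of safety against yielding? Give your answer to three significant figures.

n = 3.21

Section modulus S = bh²/6 = 37.5×57.1²/6 = 20380 mm³.
σ = M/S = 1180000/20380 = 57.91 MPa.
n = 186/57.91 = 3.212.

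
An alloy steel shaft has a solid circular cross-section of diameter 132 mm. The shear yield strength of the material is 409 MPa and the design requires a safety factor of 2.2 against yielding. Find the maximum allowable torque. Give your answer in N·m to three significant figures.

τ_allow = 409/2.2 = 185.9 MPa.
For a solid shaft T_allow = τ_allow·πd³/16; πd³/16 = π×132³/16 = 451600 mm³.
T_allow = 185.9×451600 = 8.396×10^7 N·mm = 83960 N·m.

T_allow = 84000 N·m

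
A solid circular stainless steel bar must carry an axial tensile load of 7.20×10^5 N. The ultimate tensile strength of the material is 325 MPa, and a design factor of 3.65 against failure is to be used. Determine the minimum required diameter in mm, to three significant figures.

Allowable stress σ_allow = 325/3.65 = 89.04 MPa.
Required area A = F/σ_allow = 720000/89.04 = 8086 mm².
A = πd²/4 → d = √(4A/π) = 101.5 mm.

d = 101 mm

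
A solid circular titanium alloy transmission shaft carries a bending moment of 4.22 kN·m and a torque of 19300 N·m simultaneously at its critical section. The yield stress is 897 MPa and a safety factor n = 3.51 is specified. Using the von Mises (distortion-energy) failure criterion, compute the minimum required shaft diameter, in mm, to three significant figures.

d = 88.2 mm

σ_allow = σ_y/n = 897/3.51 = 255.6 MPa.
For a solid shaft σ_b = 32M/(πd³) and τ = 16T/(πd³), so the von Mises stress is σ' = (16/πd³)·√(4M²+3T²).
√(4M²+3T²) = √(4×(4.220×10^6)² + 3×(1.930×10^7)²) = 3.448×10^7 N·mm.
d³ = 16×3.448×10^7/(π×255.6) = 687100 mm³.
d = 88.24 mm.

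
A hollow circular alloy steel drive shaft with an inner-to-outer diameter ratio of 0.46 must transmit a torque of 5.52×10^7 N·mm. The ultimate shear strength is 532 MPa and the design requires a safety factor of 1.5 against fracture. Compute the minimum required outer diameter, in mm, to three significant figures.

τ_allow = 532/1.5 = 354.7 MPa.
For a hollow shaft τ = 16T/[πd_o³(1−k⁴)] with k = 0.46, so 1−k⁴ = 0.9552.
d_o³ = 16T/[π τ_allow (1−k⁴)] = 16×5.5200×10^7/(π×354.7×0.9552) = 829800 mm³.
d_o = 93.97 mm.

d_o = 94.0 mm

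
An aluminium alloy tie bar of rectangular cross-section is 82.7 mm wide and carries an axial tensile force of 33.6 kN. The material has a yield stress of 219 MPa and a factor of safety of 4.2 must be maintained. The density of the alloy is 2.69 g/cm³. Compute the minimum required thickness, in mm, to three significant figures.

σ_allow = 219/4.2 = 52.14 MPa.
Required area A = F/σ_allow = 33600/52.14 = 644.4 mm².
t = A/w = 644.4/82.7 = 7.792 mm.

t = 7.79 mm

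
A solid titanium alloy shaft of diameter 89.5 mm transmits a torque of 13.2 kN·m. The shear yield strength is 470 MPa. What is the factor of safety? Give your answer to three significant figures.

τ = 16T/(πd³) = 16×1.3200×10^7/(π×89.5³) = 93.77 MPa.
n = τ_limit/τ = 470/93.77 = 5.012.

n = 5.01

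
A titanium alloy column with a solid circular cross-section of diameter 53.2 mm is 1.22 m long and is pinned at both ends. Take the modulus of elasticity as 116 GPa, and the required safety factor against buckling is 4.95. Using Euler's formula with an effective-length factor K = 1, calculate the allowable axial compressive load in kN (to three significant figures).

P_allow = 61.1 kN

I = πd⁴/64 = π×53.2⁴/64 = 393200 mm⁴.
Effective length L_e = KL = 1×1.22 m = 1220 mm.
Euler critical load P_cr = π²EI/L_e² = π²×116000×393200/1220² = 302500 N.
P_allow = P_cr/n = 302500/4.95 = 61100 N.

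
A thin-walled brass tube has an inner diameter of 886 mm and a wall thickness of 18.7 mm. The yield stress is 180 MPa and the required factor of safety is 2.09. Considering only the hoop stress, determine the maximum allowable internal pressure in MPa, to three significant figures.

p_allow = 3.64 MPa

σ_allow = 180/2.09 = 86.12 MPa.
σ_h = pD/(2t) → p_allow = 2σ_allow t/D = 2×86.12×18.7/886 = 3.635 MPa.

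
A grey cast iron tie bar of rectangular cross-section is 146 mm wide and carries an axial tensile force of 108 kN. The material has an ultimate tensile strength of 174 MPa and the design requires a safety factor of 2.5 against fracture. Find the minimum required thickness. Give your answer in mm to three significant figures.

t = 10.6 mm

σ_allow = 174/2.5 = 69.60 MPa.
Required area A = F/σ_allow = 108000/69.60 = 1552 mm².
t = A/w = 1552/146 = 10.63 mm.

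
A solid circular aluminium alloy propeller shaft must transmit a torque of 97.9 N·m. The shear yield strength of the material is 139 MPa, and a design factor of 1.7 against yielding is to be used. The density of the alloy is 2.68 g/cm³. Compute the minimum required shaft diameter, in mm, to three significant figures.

d = 18.3 mm

Allowable shear stress τ_allow = 139/1.7 = 81.76 MPa.
For a solid shaft τ = 16T/(πd³), so d³ = 16T/(π τ_allow) = 16×97900/(π×81.76) = 6098 mm³.
d = (6098)^(1/3) = 18.27 mm.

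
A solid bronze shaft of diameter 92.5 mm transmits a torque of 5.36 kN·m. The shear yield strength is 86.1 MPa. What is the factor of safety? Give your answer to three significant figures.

τ = 16T/(πd³) = 16×5360000/(π×92.5³) = 34.49 MPa.
n = τ_limit/τ = 86.1/34.49 = 2.496.

n = 2.50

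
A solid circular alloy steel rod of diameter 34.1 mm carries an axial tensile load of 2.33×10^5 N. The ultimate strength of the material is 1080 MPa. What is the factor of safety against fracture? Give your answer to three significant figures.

A = πd²/4 = 913.3 mm².
σ = F/A = 233000/913.3 = 255.1 MPa.
n = 1080/255.1 = 4.233.

n = 4.23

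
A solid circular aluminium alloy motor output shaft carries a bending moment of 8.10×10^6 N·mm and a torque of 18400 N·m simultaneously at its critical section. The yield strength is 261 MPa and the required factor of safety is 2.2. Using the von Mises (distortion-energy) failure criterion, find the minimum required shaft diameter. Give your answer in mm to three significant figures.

d = 115 mm

σ_allow = σ_y/n = 261/2.2 = 118.6 MPa.
For a solid shaft σ_b = 32M/(πd³) and τ = 16T/(πd³), so the von Mises stress is σ' = (16/πd³)·√(4M²+3T²).
√(4M²+3T²) = √(4×(8.100×10^6)² + 3×(1.840×10^7)²) = 3.575×10^7 N·mm.
d³ = 16×3.575×10^7/(π×118.6) = 1.535×10^6 mm³.
d = 115.3 mm.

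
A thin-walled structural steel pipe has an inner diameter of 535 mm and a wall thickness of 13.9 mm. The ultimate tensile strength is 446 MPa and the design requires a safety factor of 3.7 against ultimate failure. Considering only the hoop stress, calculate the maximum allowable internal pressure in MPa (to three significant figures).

p_allow = 6.26 MPa

σ_allow = 446/3.7 = 120.5 MPa.
σ_h = pD/(2t) → p_allow = 2σ_allow t/D = 2×120.5×13.9/535 = 6.264 MPa.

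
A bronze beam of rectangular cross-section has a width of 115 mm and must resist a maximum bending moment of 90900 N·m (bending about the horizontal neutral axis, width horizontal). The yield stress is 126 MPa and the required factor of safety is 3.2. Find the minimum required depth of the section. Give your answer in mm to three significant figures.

h = 347 mm

σ_allow = 126/3.2 = 39.38 MPa.
For a rectangular section σ = 6M/(bh²), so h² = 6M/(b σ_allow) = 6×9.0900×10^7/(115×39.38) = 120400 mm².
h = 347.1 mm.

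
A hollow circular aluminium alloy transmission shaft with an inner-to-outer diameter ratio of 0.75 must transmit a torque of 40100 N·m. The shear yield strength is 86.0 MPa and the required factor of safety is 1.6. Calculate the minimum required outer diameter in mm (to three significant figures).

d_o = 177 mm

τ_allow = 86.0/1.6 = 53.75 MPa.
For a hollow shaft τ = 16T/[πd_o³(1−k⁴)] with k = 0.75, so 1−k⁴ = 0.6836.
d_o³ = 16T/[π τ_allow (1−k⁴)] = 16×4.0100×10^7/(π×53.75×0.6836) = 5.558×10^6 mm³.
d_o = 177.1 mm.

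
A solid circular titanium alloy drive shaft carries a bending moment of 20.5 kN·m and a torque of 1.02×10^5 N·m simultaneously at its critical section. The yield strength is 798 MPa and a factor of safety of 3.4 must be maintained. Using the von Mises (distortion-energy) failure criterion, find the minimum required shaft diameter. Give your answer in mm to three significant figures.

d = 158 mm

σ_allow = σ_y/n = 798/3.4 = 234.7 MPa.
For a solid shaft σ_b = 32M/(πd³) and τ = 16T/(πd³), so the von Mises stress is σ' = (16/πd³)·√(4M²+3T²).
√(4M²+3T²) = √(4×(2.050×10^7)² + 3×(1.020×10^8)²) = 1.814×10^8 N·mm.
d³ = 16×1.814×10^8/(π×234.7) = 3.935×10^6 mm³.
d = 157.9 mm.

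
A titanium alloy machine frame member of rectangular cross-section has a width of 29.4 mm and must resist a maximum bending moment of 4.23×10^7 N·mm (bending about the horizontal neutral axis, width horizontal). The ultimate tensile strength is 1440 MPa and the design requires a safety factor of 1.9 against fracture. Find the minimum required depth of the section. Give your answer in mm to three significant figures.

σ_allow = 1440/1.9 = 757.9 MPa.
For a rectangular section σ = 6M/(bh²), so h² = 6M/(b σ_allow) = 6×4.2300×10^7/(29.4×757.9) = 11390 mm².
h = 106.7 mm.

h = 107 mm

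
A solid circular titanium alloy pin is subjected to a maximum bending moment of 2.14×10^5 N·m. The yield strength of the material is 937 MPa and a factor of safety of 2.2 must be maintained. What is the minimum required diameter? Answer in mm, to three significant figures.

d = 172 mm

σ_allow = 937/2.2 = 425.9 MPa.
For a solid circular section σ = 32M/(πd³), so d³ = 32M/(π σ_allow) = 32×2.1400×10^8/(π×425.9) = 5.118×10^6 mm³.
d = 172.3 mm.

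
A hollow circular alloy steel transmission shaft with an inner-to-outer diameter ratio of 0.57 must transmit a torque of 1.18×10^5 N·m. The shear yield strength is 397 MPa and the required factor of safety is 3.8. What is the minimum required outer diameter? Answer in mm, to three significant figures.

τ_allow = 397/3.8 = 104.5 MPa.
For a hollow shaft τ = 16T/[πd_o³(1−k⁴)] with k = 0.57, so 1−k⁴ = 0.8944.
d_o³ = 16T/[π τ_allow (1−k⁴)] = 16×1.1800×10^8/(π×104.5×0.8944) = 6.431×10^6 mm³.
d_o = 186.0 mm.

d_o = 186 mm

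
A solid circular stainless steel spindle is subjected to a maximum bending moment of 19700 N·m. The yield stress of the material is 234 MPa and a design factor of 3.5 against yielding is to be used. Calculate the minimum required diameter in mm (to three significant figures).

σ_allow = 234/3.5 = 66.86 MPa.
For a solid circular section σ = 32M/(πd³), so d³ = 32M/(π σ_allow) = 32×1.9700×10^7/(π×66.86) = 3.001×10^6 mm³.
d = 144.2 mm.

d = 144 mm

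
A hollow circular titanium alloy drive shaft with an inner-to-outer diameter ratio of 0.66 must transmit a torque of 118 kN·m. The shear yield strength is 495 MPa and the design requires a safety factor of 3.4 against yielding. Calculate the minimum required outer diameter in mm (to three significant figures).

τ_allow = 495/3.4 = 145.6 MPa.
For a hollow shaft τ = 16T/[πd_o³(1−k⁴)] with k = 0.66, so 1−k⁴ = 0.8103.
d_o³ = 16T/[π τ_allow (1−k⁴)] = 16×1.1800×10^8/(π×145.6×0.8103) = 5.095×10^6 mm³.
d_o = 172.1 mm.

d_o = 172 mm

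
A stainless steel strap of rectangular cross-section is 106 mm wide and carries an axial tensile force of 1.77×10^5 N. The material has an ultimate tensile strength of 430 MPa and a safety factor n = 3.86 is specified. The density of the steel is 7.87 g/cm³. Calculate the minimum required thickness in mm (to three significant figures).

t = 15.0 mm

σ_allow = 430/3.86 = 111.4 MPa.
Required area A = F/σ_allow = 177000/111.4 = 1589 mm².
t = A/w = 1589/106 = 14.99 mm.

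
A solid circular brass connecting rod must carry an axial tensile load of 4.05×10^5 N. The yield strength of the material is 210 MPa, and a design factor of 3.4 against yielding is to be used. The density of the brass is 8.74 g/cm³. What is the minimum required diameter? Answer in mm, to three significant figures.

d = 91.4 mm

Allowable stress σ_allow = 210/3.4 = 61.76 MPa.
Required area A = F/σ_allow = 405000/61.76 = 6557 mm².
A = πd²/4 → d = √(4A/π) = 91.37 mm.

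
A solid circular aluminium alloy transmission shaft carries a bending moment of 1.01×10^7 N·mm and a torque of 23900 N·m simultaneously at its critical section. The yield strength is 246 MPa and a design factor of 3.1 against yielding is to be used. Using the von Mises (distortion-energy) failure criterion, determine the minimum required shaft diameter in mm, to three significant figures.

σ_allow = σ_y/n = 246/3.1 = 79.35 MPa.
For a solid shaft σ_b = 32M/(πd³) and τ = 16T/(πd³), so the von Mises stress is σ' = (16/πd³)·√(4M²+3T²).
√(4M²+3T²) = √(4×(1.010×10^7)² + 3×(2.390×10^7)²) = 4.606×10^7 N·mm.
d³ = 16×4.606×10^7/(π×79.35) = 2.956×10^6 mm³.
d = 143.5 mm.

d = 144 mm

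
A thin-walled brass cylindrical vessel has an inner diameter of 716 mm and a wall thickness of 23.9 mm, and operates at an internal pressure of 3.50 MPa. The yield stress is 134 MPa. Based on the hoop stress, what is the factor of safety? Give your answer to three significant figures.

σ_h = pD/(2t) = 3.50×716/(2×23.9) = 52.43 MPa.
n = 134/52.43 = 2.556.

n = 2.56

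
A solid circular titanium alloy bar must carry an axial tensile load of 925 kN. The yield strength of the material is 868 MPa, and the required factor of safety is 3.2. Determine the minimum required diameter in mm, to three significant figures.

d = 65.9 mm

Allowable stress σ_allow = 868/3.2 = 271.2 MPa.
Required area A = F/σ_allow = 925000/271.2 = 3410 mm².
A = πd²/4 → d = √(4A/π) = 65.89 mm.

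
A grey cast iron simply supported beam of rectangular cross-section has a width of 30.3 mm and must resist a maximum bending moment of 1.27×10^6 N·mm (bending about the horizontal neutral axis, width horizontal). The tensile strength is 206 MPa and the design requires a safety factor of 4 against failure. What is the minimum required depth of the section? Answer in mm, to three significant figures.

h = 69.9 mm

σ_allow = 206/4 = 51.50 MPa.
For a rectangular section σ = 6M/(bh²), so h² = 6M/(b σ_allow) = 6×1270000/(30.3×51.50) = 4883 mm².
h = 69.88 mm.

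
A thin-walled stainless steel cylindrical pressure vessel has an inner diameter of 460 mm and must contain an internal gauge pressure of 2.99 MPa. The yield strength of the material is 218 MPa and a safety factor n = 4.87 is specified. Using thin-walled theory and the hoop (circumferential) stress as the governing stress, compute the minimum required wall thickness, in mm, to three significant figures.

t = 15.4 mm

σ_allow = 218/4.87 = 44.76 MPa.
Hoop stress σ_h = pD/(2t), so t = pD/(2σ_allow) = 2.99×460/(2×44.76) = 15.36 mm.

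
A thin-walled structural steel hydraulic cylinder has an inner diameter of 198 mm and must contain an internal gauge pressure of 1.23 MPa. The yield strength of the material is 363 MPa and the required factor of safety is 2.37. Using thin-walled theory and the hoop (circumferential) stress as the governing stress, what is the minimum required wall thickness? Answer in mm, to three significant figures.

σ_allow = 363/2.37 = 153.2 MPa.
Hoop stress σ_h = pD/(2t), so t = pD/(2σ_allow) = 1.23×198/(2×153.2) = 0.7950 mm.

t = 0.795 mm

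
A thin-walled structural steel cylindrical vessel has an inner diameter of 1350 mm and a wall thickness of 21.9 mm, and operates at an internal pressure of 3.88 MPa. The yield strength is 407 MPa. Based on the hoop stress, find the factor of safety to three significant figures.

n = 3.40

σ_h = pD/(2t) = 3.88×1350/(2×21.9) = 119.6 MPa.
n = 407/119.6 = 3.403.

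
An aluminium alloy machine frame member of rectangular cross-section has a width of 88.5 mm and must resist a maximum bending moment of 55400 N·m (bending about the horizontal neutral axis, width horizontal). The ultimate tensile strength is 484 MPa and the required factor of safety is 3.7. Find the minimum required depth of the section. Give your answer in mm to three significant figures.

h = 169 mm

σ_allow = 484/3.7 = 130.8 MPa.
For a rectangular section σ = 6M/(bh²), so h² = 6M/(b σ_allow) = 6×5.5400×10^7/(88.5×130.8) = 28710 mm².
h = 169.4 mm.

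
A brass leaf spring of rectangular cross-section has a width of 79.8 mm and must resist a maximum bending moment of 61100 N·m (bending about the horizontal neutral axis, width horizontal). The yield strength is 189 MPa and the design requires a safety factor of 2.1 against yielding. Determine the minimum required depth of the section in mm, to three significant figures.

σ_allow = 189/2.1 = 90.00 MPa.
For a rectangular section σ = 6M/(bh²), so h² = 6M/(b σ_allow) = 6×6.1100×10^7/(79.8×90.00) = 51040 mm².
h = 225.9 mm.

h = 226 mm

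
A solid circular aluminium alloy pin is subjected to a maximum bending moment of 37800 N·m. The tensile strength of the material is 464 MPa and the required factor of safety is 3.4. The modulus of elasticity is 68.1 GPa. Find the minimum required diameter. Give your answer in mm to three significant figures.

σ_allow = 464/3.4 = 136.5 MPa.
For a solid circular section σ = 32M/(πd³), so d³ = 32M/(π σ_allow) = 32×3.7800×10^7/(π×136.5) = 2.821×10^6 mm³.
d = 141.3 mm.

d = 141 mm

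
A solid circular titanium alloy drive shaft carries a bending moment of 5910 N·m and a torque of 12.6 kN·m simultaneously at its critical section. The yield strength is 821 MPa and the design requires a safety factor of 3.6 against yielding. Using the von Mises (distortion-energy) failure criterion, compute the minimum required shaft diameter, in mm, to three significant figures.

σ_allow = σ_y/n = 821/3.6 = 228.1 MPa.
For a solid shaft σ_b = 32M/(πd³) and τ = 16T/(πd³), so the von Mises stress is σ' = (16/πd³)·√(4M²+3T²).
√(4M²+3T²) = √(4×(5.910×10^6)² + 3×(1.260×10^7)²) = 2.482×10^7 N·mm.
d³ = 16×2.482×10^7/(π×228.1) = 554300 mm³.
d = 82.14 mm.

d = 82.1 mm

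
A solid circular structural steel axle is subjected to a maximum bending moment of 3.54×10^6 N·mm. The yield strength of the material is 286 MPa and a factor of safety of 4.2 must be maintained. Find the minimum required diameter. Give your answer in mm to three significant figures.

σ_allow = 286/4.2 = 68.10 MPa.
For a solid circular section σ = 32M/(πd³), so d³ = 32M/(π σ_allow) = 32×3540000/(π×68.10) = 529500 mm³.
d = 80.90 mm.

d = 80.9 mm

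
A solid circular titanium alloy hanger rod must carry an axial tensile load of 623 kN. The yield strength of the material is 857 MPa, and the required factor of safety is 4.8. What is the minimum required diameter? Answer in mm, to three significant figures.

d = 66.7 mm

Allowable stress σ_allow = 857/4.8 = 178.5 MPa.
Required area A = F/σ_allow = 623000/178.5 = 3489 mm².
A = πd²/4 → d = √(4A/π) = 66.65 mm.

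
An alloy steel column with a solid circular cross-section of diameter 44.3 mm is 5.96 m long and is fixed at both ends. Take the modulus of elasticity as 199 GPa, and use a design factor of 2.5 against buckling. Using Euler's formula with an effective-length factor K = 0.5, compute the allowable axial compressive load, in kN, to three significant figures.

P_allow = 16.7 kN

I = πd⁴/64 = π×44.3⁴/64 = 189100 mm⁴.
Effective length L_e = KL = 0.5×5.96 m = 2980 mm.
Euler critical load P_cr = π²EI/L_e² = π²×199000×189100/2980² = 41810 N.
P_allow = P_cr/n = 41810/2.5 = 16720 N.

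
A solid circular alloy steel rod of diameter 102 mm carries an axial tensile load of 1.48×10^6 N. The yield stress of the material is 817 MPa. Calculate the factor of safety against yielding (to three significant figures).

A = πd²/4 = 8171 mm².
σ = F/A = 1480000/8171 = 181.1 MPa.
n = 817/181.1 = 4.511.

n = 4.51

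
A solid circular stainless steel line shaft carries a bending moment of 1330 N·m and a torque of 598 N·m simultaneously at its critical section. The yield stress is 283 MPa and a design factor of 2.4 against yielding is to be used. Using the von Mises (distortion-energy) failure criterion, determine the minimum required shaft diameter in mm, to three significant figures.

σ_allow = σ_y/n = 283/2.4 = 117.9 MPa.
For a solid shaft σ_b = 32M/(πd³) and τ = 16T/(πd³), so the von Mises stress is σ' = (16/πd³)·√(4M²+3T²).
√(4M²+3T²) = √(4×(1.330×10^6)² + 3×(598000)²) = 2.855×10^6 N·mm.
d³ = 16×2.855×10^6/(π×117.9) = 123300 mm³.
d = 49.77 mm.

d = 49.8 mm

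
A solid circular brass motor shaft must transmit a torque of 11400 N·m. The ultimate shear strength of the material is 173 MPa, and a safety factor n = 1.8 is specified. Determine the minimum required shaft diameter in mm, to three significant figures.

d = 84.5 mm

Allowable shear stress τ_allow = 173/1.8 = 96.11 MPa.
For a solid shaft τ = 16T/(πd³), so d³ = 16T/(π τ_allow) = 16×1.1400×10^7/(π×96.11) = 604100 mm³.
d = (604100)^(1/3) = 84.53 mm.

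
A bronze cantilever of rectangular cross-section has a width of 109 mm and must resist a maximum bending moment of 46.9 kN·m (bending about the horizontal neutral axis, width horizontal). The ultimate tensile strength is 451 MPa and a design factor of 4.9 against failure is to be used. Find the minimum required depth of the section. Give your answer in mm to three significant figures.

h = 167 mm

σ_allow = 451/4.9 = 92.04 MPa.
For a rectangular section σ = 6M/(bh²), so h² = 6M/(b σ_allow) = 6×4.6900×10^7/(109×92.04) = 28050 mm².
h = 167.5 mm.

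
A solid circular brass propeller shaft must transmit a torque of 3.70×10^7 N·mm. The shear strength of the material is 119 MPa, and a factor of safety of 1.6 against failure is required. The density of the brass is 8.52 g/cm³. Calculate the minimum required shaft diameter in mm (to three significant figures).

Allowable shear stress τ_allow = 119/1.6 = 74.38 MPa.
For a solid shaft τ = 16T/(πd³), so d³ = 16T/(π τ_allow) = 16×3.7000×10^7/(π×74.38) = 2.534×10^6 mm³.
d = (2.534×10^6)^(1/3) = 136.3 mm.

d = 136 mm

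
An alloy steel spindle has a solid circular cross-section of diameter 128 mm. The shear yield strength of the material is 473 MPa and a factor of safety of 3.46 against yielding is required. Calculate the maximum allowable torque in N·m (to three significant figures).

τ_allow = 473/3.46 = 136.7 MPa.
For a solid shaft T_allow = τ_allow·πd³/16; πd³/16 = π×128³/16 = 411800 mm³.
T_allow = 136.7×411800 = 5.629×10^7 N·mm = 56290 N·m.

T_allow = 56300 N·m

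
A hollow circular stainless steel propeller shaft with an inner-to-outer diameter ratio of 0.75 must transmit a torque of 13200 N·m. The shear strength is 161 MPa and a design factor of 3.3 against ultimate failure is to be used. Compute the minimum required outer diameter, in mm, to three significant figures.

d_o = 126 mm

τ_allow = 161/3.3 = 48.79 MPa.
For a hollow shaft τ = 16T/[πd_o³(1−k⁴)] with k = 0.75, so 1−k⁴ = 0.6836.
d_o³ = 16T/[π τ_allow (1−k⁴)] = 16×1.3200×10^7/(π×48.79×0.6836) = 2.016×10^6 mm³.
d_o = 126.3 mm.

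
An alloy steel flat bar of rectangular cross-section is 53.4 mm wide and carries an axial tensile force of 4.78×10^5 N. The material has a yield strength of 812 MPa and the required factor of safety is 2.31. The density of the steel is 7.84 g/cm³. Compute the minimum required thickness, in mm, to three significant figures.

σ_allow = 812/2.31 = 351.5 MPa.
Required area A = F/σ_allow = 478000/351.5 = 1360 mm².
t = A/w = 1360/53.4 = 25.46 mm.

t = 25.5 mm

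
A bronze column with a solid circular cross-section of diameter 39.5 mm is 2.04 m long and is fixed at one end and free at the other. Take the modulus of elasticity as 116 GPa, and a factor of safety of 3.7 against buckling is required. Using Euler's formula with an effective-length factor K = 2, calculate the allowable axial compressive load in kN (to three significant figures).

P_allow = 2.22 kN

I = πd⁴/64 = π×39.5⁴/64 = 119500 mm⁴.
Effective length L_e = KL = 2×2.04 m = 4080 mm.
Euler critical load P_cr = π²EI/L_e² = π²×116000×119500/4080² = 8219 N.
P_allow = P_cr/n = 8219/3.7 = 2221 N.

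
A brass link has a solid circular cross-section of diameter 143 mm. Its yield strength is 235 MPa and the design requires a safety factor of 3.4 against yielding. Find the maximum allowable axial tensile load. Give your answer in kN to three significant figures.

F_allow = 1110 kN

σ_allow = 235/3.4 = 69.12 MPa.
A = πd²/4 = π×143²/4 = 16060 mm².
F_allow = σ_allow × A = 69.12×16060 = 1.110×10^6 N.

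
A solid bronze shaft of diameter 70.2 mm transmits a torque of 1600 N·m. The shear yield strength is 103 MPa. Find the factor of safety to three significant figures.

n = 4.37

τ = 16T/(πd³) = 16×1600000/(π×70.2³) = 23.55 MPa.
n = τ_limit/τ = 103/23.55 = 4.373.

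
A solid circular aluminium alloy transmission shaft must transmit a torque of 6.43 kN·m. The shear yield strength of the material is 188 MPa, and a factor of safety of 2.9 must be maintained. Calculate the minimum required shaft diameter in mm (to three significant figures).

Allowable shear stress τ_allow = 188/2.9 = 64.83 MPa.
For a solid shaft τ = 16T/(πd³), so d³ = 16T/(π τ_allow) = 16×6430000/(π×64.83) = 505200 mm³.
d = (505200)^(1/3) = 79.64 mm.

d = 79.6 mm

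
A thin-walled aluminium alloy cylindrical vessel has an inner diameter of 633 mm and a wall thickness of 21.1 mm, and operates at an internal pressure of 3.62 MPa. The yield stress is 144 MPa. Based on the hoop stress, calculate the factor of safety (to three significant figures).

σ_h = pD/(2t) = 3.62×633/(2×21.1) = 54.30 MPa.
n = 144/54.30 = 2.652.

n = 2.65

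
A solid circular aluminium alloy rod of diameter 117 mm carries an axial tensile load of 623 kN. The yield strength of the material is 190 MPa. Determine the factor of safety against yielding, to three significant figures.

A = πd²/4 = 10750 mm².
σ = F/A = 623000/10750 = 57.95 MPa.
n = 190/57.95 = 3.279.

n = 3.28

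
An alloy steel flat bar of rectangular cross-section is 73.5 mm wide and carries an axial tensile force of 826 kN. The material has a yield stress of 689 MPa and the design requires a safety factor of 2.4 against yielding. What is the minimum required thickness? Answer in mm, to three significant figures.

σ_allow = 689/2.4 = 287.1 MPa.
Required area A = F/σ_allow = 826000/287.1 = 2877 mm².
t = A/w = 2877/73.5 = 39.15 mm.

t = 39.1 mm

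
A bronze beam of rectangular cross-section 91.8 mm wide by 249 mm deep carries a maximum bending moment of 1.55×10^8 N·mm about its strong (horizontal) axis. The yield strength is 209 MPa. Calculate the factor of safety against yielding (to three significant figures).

n = 1.28

Section modulus S = bh²/6 = 91.8×249²/6 = 948600 mm³.
σ = M/S = 1.5500×10^8/948600 = 163.4 MPa.
n = 209/163.4 = 1.279.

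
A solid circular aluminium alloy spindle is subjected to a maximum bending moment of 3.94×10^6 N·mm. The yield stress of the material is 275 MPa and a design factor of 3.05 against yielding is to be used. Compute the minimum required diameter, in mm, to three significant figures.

σ_allow = 275/3.05 = 90.16 MPa.
For a solid circular section σ = 32M/(πd³), so d³ = 32M/(π σ_allow) = 32×3940000/(π×90.16) = 445100 mm³.
d = 76.35 mm.

d = 76.4 mm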